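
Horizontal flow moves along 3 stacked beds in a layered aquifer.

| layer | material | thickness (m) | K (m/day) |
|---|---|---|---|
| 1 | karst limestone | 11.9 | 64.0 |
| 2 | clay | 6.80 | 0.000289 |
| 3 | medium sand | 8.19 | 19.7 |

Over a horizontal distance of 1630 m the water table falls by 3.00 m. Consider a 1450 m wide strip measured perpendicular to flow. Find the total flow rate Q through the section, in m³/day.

Flow is parallel to layering, so each bed carries its own Darcy discharge and the transmissivities add.
Σ(K_i·b_i) = 64.0×11.9 + 0.000289×6.80 + 19.7×8.19 = 922.9 m²/day.
Hydraulic gradient i = Δh / L = 3.00 / 1630 = 0.001840.
Q = Σ(K_i·b_i) · W · i = 922.9 × 1450 × 0.001840 = 2463 m³/day.

2460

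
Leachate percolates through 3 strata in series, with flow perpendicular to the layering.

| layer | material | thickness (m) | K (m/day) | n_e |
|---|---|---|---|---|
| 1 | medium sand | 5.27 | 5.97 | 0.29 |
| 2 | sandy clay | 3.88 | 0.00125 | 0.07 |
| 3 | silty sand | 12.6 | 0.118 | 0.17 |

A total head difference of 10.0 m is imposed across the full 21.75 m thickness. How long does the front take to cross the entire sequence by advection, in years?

3.47

With flow normal to the layers, continuity requires the same specific discharge q through every layer.
Σ(b_i/K_i) = 5.27/5.97 + 3.88/0.00125 + 12.6/0.118 = 3212 d.
q = Δh / Σ(b_i/K_i) = 10.0 / 3212 = 0.003114 m/day.
In each layer the seepage velocity is v_i = q/n_i, so the layer transit time is t_i = b_i·n_i / q:
  layer 1 (medium sand): t_1 = 5.27 × 0.29 / 0.003114 = 490.8 d
  layer 2 (sandy clay): t_2 = 3.88 × 0.07 / 0.003114 = 87.23 d
  layer 3 (silty sand): t_3 = 12.6 × 0.17 / 0.003114 = 687.9 d
Total t = Σ t_i = 1266 days = 3.466 years.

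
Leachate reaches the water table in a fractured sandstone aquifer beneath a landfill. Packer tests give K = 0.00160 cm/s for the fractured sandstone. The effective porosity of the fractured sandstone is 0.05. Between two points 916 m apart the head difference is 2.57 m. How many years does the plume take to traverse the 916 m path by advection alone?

32.3

Convert K: 0.00160 cm/s × 864 = 1.382 m/day.
Hydraulic gradient i = Δh / L = 2.57 / 916 = 0.002806.
Darcy flux q = K · i = 1.382 × 0.002806 = 0.003879 m/day.
Seepage velocity v = q / n_e = 0.003879 / 0.05 = 0.07757 m/day.
Travel time t = L / v = 916 / 0.07757 = 11808 days = 32.33 years.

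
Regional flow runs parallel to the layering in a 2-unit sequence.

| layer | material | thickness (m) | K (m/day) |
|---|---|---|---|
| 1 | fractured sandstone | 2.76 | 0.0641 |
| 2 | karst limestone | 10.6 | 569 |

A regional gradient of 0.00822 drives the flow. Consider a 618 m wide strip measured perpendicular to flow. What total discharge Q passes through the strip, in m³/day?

30600

Flow is parallel to layering, so each bed carries its own Darcy discharge and the transmissivities add.
Σ(K_i·b_i) = 0.0641×2.76 + 569×10.6 = 6032 m²/day.
Hydraulic gradient i = 0.00822.
Q = Σ(K_i·b_i) · W · i = 6032 × 618 × 0.008220 = 30640 m³/day.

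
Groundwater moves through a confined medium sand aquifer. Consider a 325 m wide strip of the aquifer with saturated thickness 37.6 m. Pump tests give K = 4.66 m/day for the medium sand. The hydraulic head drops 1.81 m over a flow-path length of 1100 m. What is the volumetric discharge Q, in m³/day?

93.7

Cross-sectional area A = 325 × 37.6 = 12220 m².
Hydraulic gradient i = Δh / L = 1.81 / 1100 = 0.001645.
Darcy's law: Q = K · A · i = 4.660 × 12220 × 0.001645 = 93.70 m³/day.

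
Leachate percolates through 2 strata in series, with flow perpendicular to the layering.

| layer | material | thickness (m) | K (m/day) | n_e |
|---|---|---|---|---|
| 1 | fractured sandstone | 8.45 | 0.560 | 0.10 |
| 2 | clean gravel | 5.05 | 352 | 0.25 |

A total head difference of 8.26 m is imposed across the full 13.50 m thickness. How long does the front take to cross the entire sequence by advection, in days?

With flow normal to the layers, continuity requires the same specific discharge q through every layer.
Σ(b_i/K_i) = 8.45/0.560 + 5.05/352 = 15.10 d.
q = Δh / Σ(b_i/K_i) = 8.26 / 15.10 = 0.5469 m/day.
In each layer the seepage velocity is v_i = q/n_i, so the layer transit time is t_i = b_i·n_i / q:
  layer 1 (fractured sandstone): t_1 = 8.45 × 0.10 / 0.5469 = 1.545 d
  layer 2 (clean gravel): t_2 = 5.05 × 0.25 / 0.5469 = 2.309 d
Total t = Σ t_i = 3.854 days.

3.85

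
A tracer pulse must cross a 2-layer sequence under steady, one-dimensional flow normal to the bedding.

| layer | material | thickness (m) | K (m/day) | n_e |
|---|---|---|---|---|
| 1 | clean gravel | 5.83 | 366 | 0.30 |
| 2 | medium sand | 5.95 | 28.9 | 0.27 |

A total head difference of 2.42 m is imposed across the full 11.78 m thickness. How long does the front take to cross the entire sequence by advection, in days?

0.308

With flow normal to the layers, continuity requires the same specific discharge q through every layer.
Σ(b_i/K_i) = 5.83/366 + 5.95/28.9 = 0.2218 d.
q = Δh / Σ(b_i/K_i) = 2.42 / 0.2218 = 10.91 m/day.
In each layer the seepage velocity is v_i = q/n_i, so the layer transit time is t_i = b_i·n_i / q:
  layer 1 (clean gravel): t_1 = 5.83 × 0.30 / 10.91 = 0.1603 d
  layer 2 (medium sand): t_2 = 5.95 × 0.27 / 10.91 = 0.1472 d
Total t = Σ t_i = 0.3076 days.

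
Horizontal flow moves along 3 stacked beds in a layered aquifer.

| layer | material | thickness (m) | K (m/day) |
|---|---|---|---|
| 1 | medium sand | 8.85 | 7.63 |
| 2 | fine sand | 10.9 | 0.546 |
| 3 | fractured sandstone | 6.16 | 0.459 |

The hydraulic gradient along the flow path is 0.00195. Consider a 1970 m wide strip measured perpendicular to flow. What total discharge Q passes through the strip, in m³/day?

293

Flow is parallel to layering, so each bed carries its own Darcy discharge and the transmissivities add.
Σ(K_i·b_i) = 7.63×8.85 + 0.546×10.9 + 0.459×6.16 = 76.30 m²/day.
Hydraulic gradient i = 0.00195.
Q = Σ(K_i·b_i) · W · i = 76.30 × 1970 × 0.001950 = 293.1 m³/day.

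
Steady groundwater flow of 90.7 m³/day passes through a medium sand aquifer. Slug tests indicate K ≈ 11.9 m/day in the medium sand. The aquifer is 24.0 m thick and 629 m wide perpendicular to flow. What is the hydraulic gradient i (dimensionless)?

0.000505

Cross-sectional area A = 629 × 24.0 = 15096 m².
From Q = K·A·i, i = Q / (K·A) = 90.7 / (11.90 × 15096) = 0.0005049.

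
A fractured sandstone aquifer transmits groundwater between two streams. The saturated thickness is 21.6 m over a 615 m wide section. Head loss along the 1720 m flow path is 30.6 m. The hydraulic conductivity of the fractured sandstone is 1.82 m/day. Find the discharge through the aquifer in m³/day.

430

Cross-sectional area A = 615 × 21.6 = 13284 m².
Hydraulic gradient i = Δh / L = 30.6 / 1720 = 0.01779.
Darcy's law: Q = K · A · i = 1.820 × 13284 × 0.01779 = 430.1 m³/day.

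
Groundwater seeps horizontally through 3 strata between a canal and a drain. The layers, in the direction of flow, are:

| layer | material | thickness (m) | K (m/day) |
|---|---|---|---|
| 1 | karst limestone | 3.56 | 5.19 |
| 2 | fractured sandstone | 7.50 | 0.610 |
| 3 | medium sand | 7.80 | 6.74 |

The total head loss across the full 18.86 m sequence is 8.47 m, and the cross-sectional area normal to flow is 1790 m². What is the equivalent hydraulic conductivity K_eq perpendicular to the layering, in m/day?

Flow is perpendicular to layering, so the layers act in series and the equivalent K is the thickness-weighted harmonic mean.
Total thickness L = 3.56 + 7.50 + 7.80 = 18.86 m.
Σ(b_i/K_i) = 3.56/5.19 + 7.50/0.610 + 7.80/6.74 = 14.14 d.
K_eq = L / Σ(b_i/K_i) = 18.86 / 14.14 = 1.334 m/day.

1.33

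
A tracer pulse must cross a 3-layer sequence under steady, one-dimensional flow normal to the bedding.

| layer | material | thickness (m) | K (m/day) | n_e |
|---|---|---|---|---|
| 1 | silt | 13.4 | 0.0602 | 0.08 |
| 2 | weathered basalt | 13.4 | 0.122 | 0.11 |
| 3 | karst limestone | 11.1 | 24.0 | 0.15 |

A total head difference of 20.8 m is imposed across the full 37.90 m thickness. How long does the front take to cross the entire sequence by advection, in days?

67.4

With flow normal to the layers, continuity requires the same specific discharge q through every layer.
Σ(b_i/K_i) = 13.4/0.0602 + 13.4/0.122 + 11.1/24.0 = 332.9 d.
q = Δh / Σ(b_i/K_i) = 20.8 / 332.9 = 0.06248 m/day.
In each layer the seepage velocity is v_i = q/n_i, so the layer transit time is t_i = b_i·n_i / q:
  layer 1 (silt): t_1 = 13.4 × 0.08 / 0.06248 = 17.16 d
  layer 2 (weathered basalt): t_2 = 13.4 × 0.11 / 0.06248 = 23.59 d
  layer 3 (karst limestone): t_3 = 11.1 × 0.15 / 0.06248 = 26.65 d
Total t = Σ t_i = 67.39 days.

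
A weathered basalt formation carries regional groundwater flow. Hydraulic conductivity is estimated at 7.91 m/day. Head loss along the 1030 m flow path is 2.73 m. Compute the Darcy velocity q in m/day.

0.0210

Hydraulic gradient i = Δh / L = 2.73 / 1030 = 0.002650.
Specific discharge q = K · i = 7.910 × 0.002650 = 0.02097 m/day.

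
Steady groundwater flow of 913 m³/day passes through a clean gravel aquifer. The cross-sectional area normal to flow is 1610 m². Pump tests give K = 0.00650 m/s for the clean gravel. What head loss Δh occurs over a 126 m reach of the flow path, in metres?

0.127

Convert K: 0.00650 m/s × 86400 = 561.6 m/day.
From Q = K·A·i, i = Q / (K·A) = 913 / (561.6 × 1610) = 0.001010.
Head loss Δh = i · L = 0.001010 × 126 = 0.1272 m.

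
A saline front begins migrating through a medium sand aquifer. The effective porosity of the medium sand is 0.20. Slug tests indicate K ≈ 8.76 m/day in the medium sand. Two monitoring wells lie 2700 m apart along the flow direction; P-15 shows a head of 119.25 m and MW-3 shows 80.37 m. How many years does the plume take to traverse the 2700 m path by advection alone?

Hydraulic gradient i = (119.25 − 80.37) / 2700 = 38.88 / 2700 = 0.01440.
Darcy flux q = K · i = 8.760 × 0.01440 = 0.1261 m/day.
Seepage velocity v = q / n_e = 0.1261 / 0.20 = 0.6307 m/day.
Travel time t = L / v = 2700 / 0.6307 = 4281 days = 11.72 years.

11.7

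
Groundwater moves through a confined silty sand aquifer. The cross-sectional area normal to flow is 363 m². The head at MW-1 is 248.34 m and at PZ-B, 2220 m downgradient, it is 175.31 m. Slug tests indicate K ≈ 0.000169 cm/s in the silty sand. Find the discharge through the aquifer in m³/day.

1.74

Convert K: 0.000169 cm/s × 864 = 0.1460 m/day.
Hydraulic gradient i = (248.34 − 175.31) / 2220 = 73.03 / 2220 = 0.03290.
Darcy's law: Q = K · A · i = 0.1460 × 363.0 × 0.03290 = 1.744 m³/day.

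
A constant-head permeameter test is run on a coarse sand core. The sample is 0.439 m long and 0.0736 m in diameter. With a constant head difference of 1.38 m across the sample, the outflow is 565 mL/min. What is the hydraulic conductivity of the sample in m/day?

Cross-sectional area A = π·(d/2)² = π × (0.0736/2)² = 0.004254 m².
Convert discharge: 565 mL/min = 9.417e-06 m³/s.
Darcy's law rearranged: K = Q·L / (A·Δh) = 9.417e-06 × 0.439 / (0.004254 × 1.38) = 0.0007041 m/s = 60.83 m/day.

60.8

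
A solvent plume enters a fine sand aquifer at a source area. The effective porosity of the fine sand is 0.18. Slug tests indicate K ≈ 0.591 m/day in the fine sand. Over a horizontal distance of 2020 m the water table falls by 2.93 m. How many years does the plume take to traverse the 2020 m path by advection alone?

1160

Hydraulic gradient i = Δh / L = 2.93 / 2020 = 0.001450.
Darcy flux q = K · i = 0.5910 × 0.001450 = 0.0008572 m/day.
Seepage velocity v = q / n_e = 0.0008572 / 0.18 = 0.004762 m/day.
Travel time t = L / v = 2020 / 0.004762 = 4.242e+05 days = 1161 years.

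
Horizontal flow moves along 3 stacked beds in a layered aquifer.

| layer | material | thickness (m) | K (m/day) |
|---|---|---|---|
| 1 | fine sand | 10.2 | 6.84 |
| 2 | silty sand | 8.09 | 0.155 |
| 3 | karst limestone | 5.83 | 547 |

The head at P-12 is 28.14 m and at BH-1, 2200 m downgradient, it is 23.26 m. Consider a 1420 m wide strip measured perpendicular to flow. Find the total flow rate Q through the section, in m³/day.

10300

Flow is parallel to layering, so each bed carries its own Darcy discharge and the transmissivities add.
Σ(K_i·b_i) = 6.84×10.2 + 0.155×8.09 + 547×5.83 = 3260 m²/day.
Hydraulic gradient i = (28.14 − 23.26) / 2200 = 4.88 / 2200 = 0.002218.
Q = Σ(K_i·b_i) · W · i = 3260 × 1420 × 0.002218 = 10269 m³/day.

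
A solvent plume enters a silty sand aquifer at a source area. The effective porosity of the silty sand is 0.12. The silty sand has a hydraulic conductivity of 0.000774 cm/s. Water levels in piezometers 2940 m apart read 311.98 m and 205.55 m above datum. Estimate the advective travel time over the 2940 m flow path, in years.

Convert K: 0.000774 cm/s × 864 = 0.6687 m/day.
Hydraulic gradient i = (311.98 − 205.55) / 2940 = 106.43 / 2940 = 0.03620.
Darcy flux q = K · i = 0.6687 × 0.03620 = 0.02421 m/day.
Seepage velocity v = q / n_e = 0.02421 / 0.12 = 0.2017 m/day.
Travel time t = L / v = 2940 / 0.2017 = 14573 days = 39.90 years.

39.9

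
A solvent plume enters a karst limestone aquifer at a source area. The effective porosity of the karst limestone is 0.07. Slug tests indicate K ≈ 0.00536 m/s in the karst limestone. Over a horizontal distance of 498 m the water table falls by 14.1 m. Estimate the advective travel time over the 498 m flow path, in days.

Convert K: 0.00536 m/s × 86400 = 463.1 m/day.
Hydraulic gradient i = Δh / L = 14.1 / 498 = 0.02831.
Darcy flux q = K · i = 463.1 × 0.02831 = 13.11 m/day.
Seepage velocity v = q / n_e = 13.11 / 0.07 = 187.3 m/day.
Travel time t = L / v = 498 / 187.3 = 2.659 days.

2.66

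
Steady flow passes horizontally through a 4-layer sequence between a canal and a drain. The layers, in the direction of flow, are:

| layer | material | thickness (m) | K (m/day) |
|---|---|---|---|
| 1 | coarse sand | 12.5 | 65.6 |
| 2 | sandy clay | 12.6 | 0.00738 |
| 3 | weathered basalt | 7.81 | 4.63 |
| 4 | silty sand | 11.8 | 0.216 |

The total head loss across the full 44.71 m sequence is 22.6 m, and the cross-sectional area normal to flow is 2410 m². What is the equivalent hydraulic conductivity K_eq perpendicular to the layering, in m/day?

Flow is perpendicular to layering, so the layers act in series and the equivalent K is the thickness-weighted harmonic mean.
Total thickness L = 12.5 + 12.6 + 7.81 + 11.8 = 44.71 m.
Σ(b_i/K_i) = 12.5/65.6 + 12.6/0.00738 + 7.81/4.63 + 11.8/0.216 = 1764 d.
K_eq = L / Σ(b_i/K_i) = 44.71 / 1764 = 0.02535 m/day.

0.0253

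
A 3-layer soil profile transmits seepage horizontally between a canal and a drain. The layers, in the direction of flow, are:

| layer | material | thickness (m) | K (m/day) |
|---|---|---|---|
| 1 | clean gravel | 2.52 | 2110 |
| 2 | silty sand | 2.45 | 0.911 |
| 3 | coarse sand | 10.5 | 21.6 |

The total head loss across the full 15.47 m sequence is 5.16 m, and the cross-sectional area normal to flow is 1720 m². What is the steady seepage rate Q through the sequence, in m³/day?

2790

Flow is perpendicular to layering, so the layers act in series and the equivalent K is the thickness-weighted harmonic mean.
Total thickness L = 2.52 + 2.45 + 10.5 = 15.47 m.
Σ(b_i/K_i) = 2.52/2110 + 2.45/0.911 + 10.5/21.6 = 3.177 d.
K_eq = L / Σ(b_i/K_i) = 15.47 / 3.177 = 4.870 m/day.
Q = K_eq · A · (Δh/L) = 4.870 × 1720 × (5.16/15.47) = 2794 m³/day.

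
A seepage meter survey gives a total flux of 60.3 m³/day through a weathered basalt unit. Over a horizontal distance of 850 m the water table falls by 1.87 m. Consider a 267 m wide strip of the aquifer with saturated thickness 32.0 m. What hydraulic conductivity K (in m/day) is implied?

Cross-sectional area A = 267 × 32.0 = 8544 m².
Hydraulic gradient i = Δh / L = 1.87 / 850 = 0.002200.
From Q = K·A·i, K = Q / (A·i) = 60.3 / (8544 × 0.002200) = 3.208 m/day.

3.21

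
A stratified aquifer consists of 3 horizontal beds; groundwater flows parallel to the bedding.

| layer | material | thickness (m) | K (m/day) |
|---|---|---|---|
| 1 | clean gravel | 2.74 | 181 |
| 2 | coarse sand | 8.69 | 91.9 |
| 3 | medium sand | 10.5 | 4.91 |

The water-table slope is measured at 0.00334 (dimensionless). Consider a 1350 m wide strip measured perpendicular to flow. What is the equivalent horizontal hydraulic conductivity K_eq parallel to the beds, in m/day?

Flow is parallel to layering, so each bed carries its own Darcy discharge and the transmissivities add.
Σ(K_i·b_i) = 181×2.74 + 91.9×8.69 + 4.91×10.5 = 1346 m²/day.
Total thickness b = 21.93 m, so K_eq = Σ(K_i·b_i)/b = 61.38 m/day.

61.4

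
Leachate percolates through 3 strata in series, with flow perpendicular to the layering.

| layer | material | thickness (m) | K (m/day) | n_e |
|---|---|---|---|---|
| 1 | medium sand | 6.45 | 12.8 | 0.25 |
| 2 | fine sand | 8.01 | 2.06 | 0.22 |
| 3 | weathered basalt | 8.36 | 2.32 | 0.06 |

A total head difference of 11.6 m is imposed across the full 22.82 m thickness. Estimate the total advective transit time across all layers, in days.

2.67

With flow normal to the layers, continuity requires the same specific discharge q through every layer.
Σ(b_i/K_i) = 6.45/12.8 + 8.01/2.06 + 8.36/2.32 = 7.996 d.
q = Δh / Σ(b_i/K_i) = 11.6 / 7.996 = 1.451 m/day.
In each layer the seepage velocity is v_i = q/n_i, so the layer transit time is t_i = b_i·n_i / q:
  layer 1 (medium sand): t_1 = 6.45 × 0.25 / 1.451 = 1.111 d
  layer 2 (fine sand): t_2 = 8.01 × 0.22 / 1.451 = 1.215 d
  layer 3 (weathered basalt): t_3 = 8.36 × 0.06 / 1.451 = 0.3457 d
Total t = Σ t_i = 2.672 days.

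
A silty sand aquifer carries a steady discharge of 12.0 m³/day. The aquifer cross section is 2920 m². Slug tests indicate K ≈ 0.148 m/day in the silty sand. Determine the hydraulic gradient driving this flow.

0.0278

From Q = K·A·i, i = Q / (K·A) = 12.0 / (0.1480 × 2920) = 0.02777.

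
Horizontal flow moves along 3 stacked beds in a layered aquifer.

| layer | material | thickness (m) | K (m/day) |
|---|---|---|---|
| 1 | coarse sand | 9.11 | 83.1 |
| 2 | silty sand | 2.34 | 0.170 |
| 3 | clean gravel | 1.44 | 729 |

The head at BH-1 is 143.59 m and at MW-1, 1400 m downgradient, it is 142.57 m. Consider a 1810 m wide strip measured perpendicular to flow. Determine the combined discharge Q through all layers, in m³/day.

2380

Flow is parallel to layering, so each bed carries its own Darcy discharge and the transmissivities add.
Σ(K_i·b_i) = 83.1×9.11 + 0.170×2.34 + 729×1.44 = 1807 m²/day.
Hydraulic gradient i = (143.59 − 142.57) / 1400 = 1.02 / 1400 = 0.0007286.
Q = Σ(K_i·b_i) · W · i = 1807 × 1810 × 0.0007286 = 2383 m³/day.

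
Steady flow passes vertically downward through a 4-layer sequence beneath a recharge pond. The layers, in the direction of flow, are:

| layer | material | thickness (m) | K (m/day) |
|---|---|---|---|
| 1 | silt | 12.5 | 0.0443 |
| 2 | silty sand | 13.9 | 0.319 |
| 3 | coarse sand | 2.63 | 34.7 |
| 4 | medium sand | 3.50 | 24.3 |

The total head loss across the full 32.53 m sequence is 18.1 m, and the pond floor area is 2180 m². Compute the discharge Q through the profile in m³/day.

Flow is perpendicular to layering, so the layers act in series and the equivalent K is the thickness-weighted harmonic mean.
Total thickness L = 12.5 + 13.9 + 2.63 + 3.50 = 32.53 m.
Σ(b_i/K_i) = 12.5/0.0443 + 13.9/0.319 + 2.63/34.7 + 3.50/24.3 = 326.0 d.
K_eq = L / Σ(b_i/K_i) = 32.53 / 326.0 = 0.09980 m/day.
Q = K_eq · A · (Δh/L) = 0.09980 × 2180 × (18.1/32.53) = 121.1 m³/day.

121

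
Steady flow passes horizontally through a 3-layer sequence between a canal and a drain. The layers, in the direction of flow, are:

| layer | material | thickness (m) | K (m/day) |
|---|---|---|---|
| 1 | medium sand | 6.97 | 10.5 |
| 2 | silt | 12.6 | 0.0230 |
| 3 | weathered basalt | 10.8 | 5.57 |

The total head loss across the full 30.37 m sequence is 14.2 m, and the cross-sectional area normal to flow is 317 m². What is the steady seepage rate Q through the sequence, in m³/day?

Flow is perpendicular to layering, so the layers act in series and the equivalent K is the thickness-weighted harmonic mean.
Total thickness L = 6.97 + 12.6 + 10.8 = 30.37 m.
Σ(b_i/K_i) = 6.97/10.5 + 12.6/0.0230 + 10.8/5.57 = 550.4 d.
K_eq = L / Σ(b_i/K_i) = 30.37 / 550.4 = 0.05518 m/day.
Q = K_eq · A · (Δh/L) = 0.05518 × 317 × (14.2/30.37) = 8.178 m³/day.

8.18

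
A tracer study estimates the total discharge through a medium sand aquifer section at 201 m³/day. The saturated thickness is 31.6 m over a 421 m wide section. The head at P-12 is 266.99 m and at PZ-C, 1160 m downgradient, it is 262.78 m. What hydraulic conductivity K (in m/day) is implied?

Cross-sectional area A = 421 × 31.6 = 13304 m².
Hydraulic gradient i = (266.99 − 262.78) / 1160 = 4.21 / 1160 = 0.003629.
From Q = K·A·i, K = Q / (A·i) = 201 / (13304 × 0.003629) = 4.163 m/day.

4.16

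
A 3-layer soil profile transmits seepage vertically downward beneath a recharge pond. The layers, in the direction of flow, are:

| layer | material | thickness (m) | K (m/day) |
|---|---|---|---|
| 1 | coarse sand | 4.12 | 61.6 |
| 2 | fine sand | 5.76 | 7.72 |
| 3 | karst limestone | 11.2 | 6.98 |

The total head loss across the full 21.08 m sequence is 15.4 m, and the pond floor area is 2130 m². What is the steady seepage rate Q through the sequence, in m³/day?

13600

Flow is perpendicular to layering, so the layers act in series and the equivalent K is the thickness-weighted harmonic mean.
Total thickness L = 4.12 + 5.76 + 11.2 = 21.08 m.
Σ(b_i/K_i) = 4.12/61.6 + 5.76/7.72 + 11.2/6.98 = 2.418 d.
K_eq = L / Σ(b_i/K_i) = 21.08 / 2.418 = 8.719 m/day.
Q = K_eq · A · (Δh/L) = 8.719 × 2130 × (15.4/21.08) = 13568 m³/day.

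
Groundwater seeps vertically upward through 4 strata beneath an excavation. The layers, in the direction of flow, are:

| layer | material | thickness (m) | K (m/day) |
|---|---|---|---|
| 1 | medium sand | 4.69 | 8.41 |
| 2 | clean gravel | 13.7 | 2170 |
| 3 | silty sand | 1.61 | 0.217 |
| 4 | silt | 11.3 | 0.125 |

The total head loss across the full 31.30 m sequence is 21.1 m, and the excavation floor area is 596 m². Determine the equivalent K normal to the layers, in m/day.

0.318

Flow is perpendicular to layering, so the layers act in series and the equivalent K is the thickness-weighted harmonic mean.
Total thickness L = 4.69 + 13.7 + 1.61 + 11.3 = 31.30 m.
Σ(b_i/K_i) = 4.69/8.41 + 13.7/2170 + 1.61/0.217 + 11.3/0.125 = 98.38 d.
K_eq = L / Σ(b_i/K_i) = 31.30 / 98.38 = 0.3181 m/day.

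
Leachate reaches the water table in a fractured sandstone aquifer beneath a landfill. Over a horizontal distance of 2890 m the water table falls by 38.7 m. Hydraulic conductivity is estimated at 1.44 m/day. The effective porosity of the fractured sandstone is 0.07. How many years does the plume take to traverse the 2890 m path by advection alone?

Hydraulic gradient i = Δh / L = 38.7 / 2890 = 0.01339.
Darcy flux q = K · i = 1.440 × 0.01339 = 0.01928 m/day.
Seepage velocity v = q / n_e = 0.01928 / 0.07 = 0.2755 m/day.
Travel time t = L / v = 2890 / 0.2755 = 10491 days = 28.72 years.

28.7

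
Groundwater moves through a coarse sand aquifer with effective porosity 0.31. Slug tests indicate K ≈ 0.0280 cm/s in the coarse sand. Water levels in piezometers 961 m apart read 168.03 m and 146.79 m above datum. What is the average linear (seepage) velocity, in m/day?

1.72

Convert K: 0.0280 cm/s × 864 = 24.19 m/day.
Hydraulic gradient i = (168.03 − 146.79) / 961 = 21.24 / 961 = 0.02210.
Darcy flux q = K · i = 24.19 × 0.02210 = 0.5347 m/day.
Seepage velocity v = q / n_e = 0.5347 / 0.31 = 1.725 m/day.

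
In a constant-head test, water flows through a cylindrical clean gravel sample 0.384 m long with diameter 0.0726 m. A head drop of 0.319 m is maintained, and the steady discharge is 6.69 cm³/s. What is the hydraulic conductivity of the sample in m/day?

168

Cross-sectional area A = π·(d/2)² = π × (0.0726/2)² = 0.004140 m².
Convert discharge: 6.69 cm³/s = 6.690e-06 m³/s.
Darcy's law rearranged: K = Q·L / (A·Δh) = 6.690e-06 × 0.384 / (0.004140 × 0.319) = 0.001945 m/s = 168.1 m/day.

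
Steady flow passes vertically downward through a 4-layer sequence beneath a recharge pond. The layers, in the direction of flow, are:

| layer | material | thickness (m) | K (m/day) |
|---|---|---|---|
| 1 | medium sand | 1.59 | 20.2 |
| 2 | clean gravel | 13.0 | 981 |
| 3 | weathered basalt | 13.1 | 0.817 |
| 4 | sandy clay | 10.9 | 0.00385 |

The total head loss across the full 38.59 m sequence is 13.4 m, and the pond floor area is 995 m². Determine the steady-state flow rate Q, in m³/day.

Flow is perpendicular to layering, so the layers act in series and the equivalent K is the thickness-weighted harmonic mean.
Total thickness L = 1.59 + 13.0 + 13.1 + 10.9 = 38.59 m.
Σ(b_i/K_i) = 1.59/20.2 + 13.0/981 + 13.1/0.817 + 10.9/0.00385 = 2847 d.
K_eq = L / Σ(b_i/K_i) = 38.59 / 2847 = 0.01355 m/day.
Q = K_eq · A · (Δh/L) = 0.01355 × 995 × (13.4/38.59) = 4.683 m³/day.

4.68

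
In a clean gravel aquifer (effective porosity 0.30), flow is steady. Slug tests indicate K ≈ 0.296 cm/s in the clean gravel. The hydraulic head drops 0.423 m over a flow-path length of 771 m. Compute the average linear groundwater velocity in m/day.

0.468

Convert K: 0.296 cm/s × 864 = 255.7 m/day.
Hydraulic gradient i = Δh / L = 0.423 / 771 = 0.0005486.
Darcy flux q = K · i = 255.7 × 0.0005486 = 0.1403 m/day.
Seepage velocity v = q / n_e = 0.1403 / 0.30 = 0.4677 m/day.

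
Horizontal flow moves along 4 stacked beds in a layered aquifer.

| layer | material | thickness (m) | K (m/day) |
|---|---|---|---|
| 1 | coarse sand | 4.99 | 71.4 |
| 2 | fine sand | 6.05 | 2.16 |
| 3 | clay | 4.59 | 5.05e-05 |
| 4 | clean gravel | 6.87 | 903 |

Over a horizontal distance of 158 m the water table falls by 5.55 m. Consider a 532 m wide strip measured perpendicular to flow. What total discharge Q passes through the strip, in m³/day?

Flow is parallel to layering, so each bed carries its own Darcy discharge and the transmissivities add.
Σ(K_i·b_i) = 71.4×4.99 + 2.16×6.05 + 5.05e-05×4.59 + 903×6.87 = 6573 m²/day.
Hydraulic gradient i = Δh / L = 5.55 / 158 = 0.03513.
Q = Σ(K_i·b_i) · W · i = 6573 × 532 × 0.03513 = 1.228e+05 m³/day.

123000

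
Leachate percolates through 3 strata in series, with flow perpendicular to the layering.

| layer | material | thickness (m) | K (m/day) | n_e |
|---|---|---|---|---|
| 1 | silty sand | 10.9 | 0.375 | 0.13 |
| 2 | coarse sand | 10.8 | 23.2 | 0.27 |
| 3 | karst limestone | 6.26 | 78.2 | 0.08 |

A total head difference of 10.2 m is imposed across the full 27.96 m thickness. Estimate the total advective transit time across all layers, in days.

14.0

With flow normal to the layers, continuity requires the same specific discharge q through every layer.
Σ(b_i/K_i) = 10.9/0.375 + 10.8/23.2 + 6.26/78.2 = 29.61 d.
q = Δh / Σ(b_i/K_i) = 10.2 / 29.61 = 0.3445 m/day.
In each layer the seepage velocity is v_i = q/n_i, so the layer transit time is t_i = b_i·n_i / q:
  layer 1 (silty sand): t_1 = 10.9 × 0.13 / 0.3445 = 4.114 d
  layer 2 (coarse sand): t_2 = 10.8 × 0.27 / 0.3445 = 8.466 d
  layer 3 (karst limestone): t_3 = 6.26 × 0.08 / 0.3445 = 1.454 d
Total t = Σ t_i = 14.03 days.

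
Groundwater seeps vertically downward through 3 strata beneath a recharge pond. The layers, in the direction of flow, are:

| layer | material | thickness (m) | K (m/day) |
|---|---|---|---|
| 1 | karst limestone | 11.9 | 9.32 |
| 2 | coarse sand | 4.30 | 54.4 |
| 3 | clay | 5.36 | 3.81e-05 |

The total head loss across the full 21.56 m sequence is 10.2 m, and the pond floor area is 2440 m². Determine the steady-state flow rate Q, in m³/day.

0.177

Flow is perpendicular to layering, so the layers act in series and the equivalent K is the thickness-weighted harmonic mean.
Total thickness L = 11.9 + 4.30 + 5.36 = 21.56 m.
Σ(b_i/K_i) = 11.9/9.32 + 4.30/54.4 + 5.36/3.81e-05 = 1.407e+05 d.
K_eq = L / Σ(b_i/K_i) = 21.56 / 1.407e+05 = 0.0001533 m/day.
Q = K_eq · A · (Δh/L) = 0.0001533 × 2440 × (10.2/21.56) = 0.1769 m³/day.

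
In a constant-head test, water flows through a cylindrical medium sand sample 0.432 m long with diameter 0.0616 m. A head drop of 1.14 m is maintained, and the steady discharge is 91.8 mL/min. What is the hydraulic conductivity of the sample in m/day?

Cross-sectional area A = π·(d/2)² = π × (0.0616/2)² = 0.002980 m².
Convert discharge: 91.8 mL/min = 1.530e-06 m³/s.
Darcy's law rearranged: K = Q·L / (A·Δh) = 1.530e-06 × 0.432 / (0.002980 × 1.14) = 0.0001945 m/s = 16.81 m/day.

16.8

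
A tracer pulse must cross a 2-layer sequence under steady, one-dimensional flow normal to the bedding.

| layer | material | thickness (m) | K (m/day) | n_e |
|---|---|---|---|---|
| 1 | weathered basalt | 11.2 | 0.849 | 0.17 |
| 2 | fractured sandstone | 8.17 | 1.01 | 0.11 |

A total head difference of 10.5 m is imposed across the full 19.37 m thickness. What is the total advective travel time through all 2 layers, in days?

With flow normal to the layers, continuity requires the same specific discharge q through every layer.
Σ(b_i/K_i) = 11.2/0.849 + 8.17/1.01 = 21.28 d.
q = Δh / Σ(b_i/K_i) = 10.5 / 21.28 = 0.4934 m/day.
In each layer the seepage velocity is v_i = q/n_i, so the layer transit time is t_i = b_i·n_i / q:
  layer 1 (weathered basalt): t_1 = 11.2 × 0.17 / 0.4934 = 3.859 d
  layer 2 (fractured sandstone): t_2 = 8.17 × 0.11 / 0.4934 = 1.821 d
Total t = Σ t_i = 5.680 days.

5.68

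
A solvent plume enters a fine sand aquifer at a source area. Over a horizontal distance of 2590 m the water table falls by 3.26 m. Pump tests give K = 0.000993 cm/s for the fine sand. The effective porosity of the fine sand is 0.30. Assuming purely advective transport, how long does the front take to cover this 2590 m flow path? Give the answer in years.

1970

Convert K: 0.000993 cm/s × 864 = 0.8580 m/day.
Hydraulic gradient i = Δh / L = 3.26 / 2590 = 0.001259.
Darcy flux q = K · i = 0.8580 × 0.001259 = 0.001080 m/day.
Seepage velocity v = q / n_e = 0.001080 / 0.30 = 0.003600 m/day.
Travel time t = L / v = 2590 / 0.003600 = 7.195e+05 days = 1970 years.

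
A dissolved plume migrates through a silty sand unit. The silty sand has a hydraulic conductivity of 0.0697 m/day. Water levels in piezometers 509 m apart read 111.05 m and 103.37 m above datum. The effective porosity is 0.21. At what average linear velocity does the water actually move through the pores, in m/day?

0.00501

Hydraulic gradient i = (111.05 − 103.37) / 509 = 7.68 / 509 = 0.01509.
Darcy flux q = K · i = 0.06970 × 0.01509 = 0.001052 m/day.
Seepage velocity v = q / n_e = 0.001052 / 0.21 = 0.005008 m/day.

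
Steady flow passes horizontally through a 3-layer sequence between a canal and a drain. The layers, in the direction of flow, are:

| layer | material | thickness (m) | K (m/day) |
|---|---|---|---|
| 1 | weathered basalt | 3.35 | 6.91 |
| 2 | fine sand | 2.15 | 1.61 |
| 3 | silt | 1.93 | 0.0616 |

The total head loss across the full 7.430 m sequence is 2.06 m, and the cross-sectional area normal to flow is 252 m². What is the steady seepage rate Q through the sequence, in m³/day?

15.7

Flow is perpendicular to layering, so the layers act in series and the equivalent K is the thickness-weighted harmonic mean.
Total thickness L = 3.35 + 2.15 + 1.93 = 7.430 m.
Σ(b_i/K_i) = 3.35/6.91 + 2.15/1.61 + 1.93/0.0616 = 33.15 d.
K_eq = L / Σ(b_i/K_i) = 7.430 / 33.15 = 0.2241 m/day.
Q = K_eq · A · (Δh/L) = 0.2241 × 252 × (2.06/7.430) = 15.66 m³/day.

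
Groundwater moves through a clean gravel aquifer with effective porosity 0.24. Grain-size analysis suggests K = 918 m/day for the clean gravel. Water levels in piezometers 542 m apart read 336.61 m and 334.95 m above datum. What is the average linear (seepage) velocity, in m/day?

Hydraulic gradient i = (336.61 − 334.95) / 542 = 1.66 / 542 = 0.003063.
Darcy flux q = K · i = 918.0 × 0.003063 = 2.812 m/day.
Seepage velocity v = q / n_e = 2.812 / 0.24 = 11.71 m/day.

11.7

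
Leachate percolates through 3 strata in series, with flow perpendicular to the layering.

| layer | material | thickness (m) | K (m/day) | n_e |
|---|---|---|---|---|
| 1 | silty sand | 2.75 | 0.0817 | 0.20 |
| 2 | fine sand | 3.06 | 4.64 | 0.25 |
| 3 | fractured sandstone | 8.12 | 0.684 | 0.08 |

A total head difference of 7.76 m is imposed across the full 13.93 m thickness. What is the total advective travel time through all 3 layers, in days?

With flow normal to the layers, continuity requires the same specific discharge q through every layer.
Σ(b_i/K_i) = 2.75/0.0817 + 3.06/4.64 + 8.12/0.684 = 46.19 d.
q = Δh / Σ(b_i/K_i) = 7.76 / 46.19 = 0.1680 m/day.
In each layer the seepage velocity is v_i = q/n_i, so the layer transit time is t_i = b_i·n_i / q:
  layer 1 (silty sand): t_1 = 2.75 × 0.20 / 0.1680 = 3.274 d
  layer 2 (fine sand): t_2 = 3.06 × 0.25 / 0.1680 = 4.554 d
  layer 3 (fractured sandstone): t_3 = 8.12 × 0.08 / 0.1680 = 3.867 d
Total t = Σ t_i = 11.69 days.

11.7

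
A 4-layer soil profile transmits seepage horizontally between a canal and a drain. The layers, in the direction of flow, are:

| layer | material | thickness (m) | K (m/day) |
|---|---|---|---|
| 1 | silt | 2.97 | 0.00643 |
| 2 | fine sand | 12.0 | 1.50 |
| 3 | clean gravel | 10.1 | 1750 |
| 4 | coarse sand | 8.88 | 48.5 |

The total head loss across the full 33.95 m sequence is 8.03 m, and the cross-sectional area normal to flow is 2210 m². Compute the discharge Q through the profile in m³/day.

Flow is perpendicular to layering, so the layers act in series and the equivalent K is the thickness-weighted harmonic mean.
Total thickness L = 2.97 + 12.0 + 10.1 + 8.88 = 33.95 m.
Σ(b_i/K_i) = 2.97/0.00643 + 12.0/1.50 + 10.1/1750 + 8.88/48.5 = 470.1 d.
K_eq = L / Σ(b_i/K_i) = 33.95 / 470.1 = 0.07222 m/day.
Q = K_eq · A · (Δh/L) = 0.07222 × 2210 × (8.03/33.95) = 37.75 m³/day.

37.8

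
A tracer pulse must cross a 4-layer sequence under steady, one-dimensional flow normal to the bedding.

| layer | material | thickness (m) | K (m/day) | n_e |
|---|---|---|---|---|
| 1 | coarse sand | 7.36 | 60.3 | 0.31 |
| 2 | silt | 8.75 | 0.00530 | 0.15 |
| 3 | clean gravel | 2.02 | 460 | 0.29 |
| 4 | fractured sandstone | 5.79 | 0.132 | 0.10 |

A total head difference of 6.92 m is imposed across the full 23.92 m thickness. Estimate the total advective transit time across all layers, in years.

3.19

With flow normal to the layers, continuity requires the same specific discharge q through every layer.
Σ(b_i/K_i) = 7.36/60.3 + 8.75/0.00530 + 2.02/460 + 5.79/0.132 = 1695 d.
q = Δh / Σ(b_i/K_i) = 6.92 / 1695 = 0.004083 m/day.
In each layer the seepage velocity is v_i = q/n_i, so the layer transit time is t_i = b_i·n_i / q:
  layer 1 (coarse sand): t_1 = 7.36 × 0.31 / 0.004083 = 558.8 d
  layer 2 (silt): t_2 = 8.75 × 0.15 / 0.004083 = 321.5 d
  layer 3 (clean gravel): t_3 = 2.02 × 0.29 / 0.004083 = 143.5 d
  layer 4 (fractured sandstone): t_4 = 5.79 × 0.10 / 0.004083 = 141.8 d
Total t = Σ t_i = 1166 days = 3.191 years.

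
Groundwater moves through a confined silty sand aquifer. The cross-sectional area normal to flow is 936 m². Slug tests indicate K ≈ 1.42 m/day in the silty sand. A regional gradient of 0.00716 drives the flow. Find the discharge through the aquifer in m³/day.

Hydraulic gradient i = 0.00716.
Darcy's law: Q = K · A · i = 1.420 × 936.0 × 0.007160 = 9.516 m³/day.

9.52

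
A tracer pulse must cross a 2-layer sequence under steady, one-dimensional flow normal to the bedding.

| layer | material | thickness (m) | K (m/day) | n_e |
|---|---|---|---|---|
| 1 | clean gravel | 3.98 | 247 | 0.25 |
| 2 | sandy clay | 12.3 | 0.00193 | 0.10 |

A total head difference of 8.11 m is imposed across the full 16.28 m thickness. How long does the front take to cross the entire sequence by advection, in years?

With flow normal to the layers, continuity requires the same specific discharge q through every layer.
Σ(b_i/K_i) = 3.98/247 + 12.3/0.00193 = 6373 d.
q = Δh / Σ(b_i/K_i) = 8.11 / 6373 = 0.001273 m/day.
In each layer the seepage velocity is v_i = q/n_i, so the layer transit time is t_i = b_i·n_i / q:
  layer 1 (clean gravel): t_1 = 3.98 × 0.25 / 0.001273 = 781.9 d
  layer 2 (sandy clay): t_2 = 12.3 × 0.10 / 0.001273 = 966.6 d
Total t = Σ t_i = 1748 days = 4.787 years.

4.79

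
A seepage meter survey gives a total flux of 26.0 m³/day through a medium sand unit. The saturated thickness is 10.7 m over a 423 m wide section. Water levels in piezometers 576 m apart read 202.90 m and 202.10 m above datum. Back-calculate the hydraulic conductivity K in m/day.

4.14

Cross-sectional area A = 423 × 10.7 = 4526 m².
Hydraulic gradient i = (202.90 − 202.10) / 576 = 0.8 / 576 = 0.001389.
From Q = K·A·i, K = Q / (A·i) = 26.0 / (4526 × 0.001389) = 4.136 m/day.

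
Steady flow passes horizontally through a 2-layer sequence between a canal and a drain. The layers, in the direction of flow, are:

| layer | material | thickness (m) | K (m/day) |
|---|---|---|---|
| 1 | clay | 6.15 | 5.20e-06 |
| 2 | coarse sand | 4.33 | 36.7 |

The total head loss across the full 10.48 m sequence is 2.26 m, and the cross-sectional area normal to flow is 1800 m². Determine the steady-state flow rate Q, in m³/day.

0.00344

Flow is perpendicular to layering, so the layers act in series and the equivalent K is the thickness-weighted harmonic mean.
Total thickness L = 6.15 + 4.33 = 10.48 m.
Σ(b_i/K_i) = 6.15/5.20e-06 + 4.33/36.7 = 1.183e+06 d.
K_eq = L / Σ(b_i/K_i) = 10.48 / 1.183e+06 = 8.861e-06 m/day.
Q = K_eq · A · (Δh/L) = 8.861e-06 × 1800 × (2.26/10.48) = 0.003440 m³/day.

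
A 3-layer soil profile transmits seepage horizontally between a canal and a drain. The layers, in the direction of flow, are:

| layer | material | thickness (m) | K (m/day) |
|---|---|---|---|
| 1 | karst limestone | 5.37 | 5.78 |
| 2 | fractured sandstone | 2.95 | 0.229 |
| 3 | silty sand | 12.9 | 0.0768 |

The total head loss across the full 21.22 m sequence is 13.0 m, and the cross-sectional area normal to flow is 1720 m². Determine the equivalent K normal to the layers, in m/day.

0.117

Flow is perpendicular to layering, so the layers act in series and the equivalent K is the thickness-weighted harmonic mean.
Total thickness L = 5.37 + 2.95 + 12.9 = 21.22 m.
Σ(b_i/K_i) = 5.37/5.78 + 2.95/0.229 + 12.9/0.0768 = 181.8 d.
K_eq = L / Σ(b_i/K_i) = 21.22 / 181.8 = 0.1167 m/day.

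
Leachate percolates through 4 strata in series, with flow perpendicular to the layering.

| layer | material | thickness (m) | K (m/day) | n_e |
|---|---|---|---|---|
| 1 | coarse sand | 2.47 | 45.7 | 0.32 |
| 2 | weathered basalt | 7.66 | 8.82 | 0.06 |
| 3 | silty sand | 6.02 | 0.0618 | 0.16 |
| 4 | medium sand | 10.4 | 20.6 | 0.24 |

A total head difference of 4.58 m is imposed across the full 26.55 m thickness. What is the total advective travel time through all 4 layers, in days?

With flow normal to the layers, continuity requires the same specific discharge q through every layer.
Σ(b_i/K_i) = 2.47/45.7 + 7.66/8.82 + 6.02/0.0618 + 10.4/20.6 = 98.84 d.
q = Δh / Σ(b_i/K_i) = 4.58 / 98.84 = 0.04634 m/day.
In each layer the seepage velocity is v_i = q/n_i, so the layer transit time is t_i = b_i·n_i / q:
  layer 1 (coarse sand): t_1 = 2.47 × 0.32 / 0.04634 = 17.06 d
  layer 2 (weathered basalt): t_2 = 7.66 × 0.06 / 0.04634 = 9.918 d
  layer 3 (silty sand): t_3 = 6.02 × 0.16 / 0.04634 = 20.79 d
  layer 4 (medium sand): t_4 = 10.4 × 0.24 / 0.04634 = 53.86 d
Total t = Σ t_i = 101.6 days.

102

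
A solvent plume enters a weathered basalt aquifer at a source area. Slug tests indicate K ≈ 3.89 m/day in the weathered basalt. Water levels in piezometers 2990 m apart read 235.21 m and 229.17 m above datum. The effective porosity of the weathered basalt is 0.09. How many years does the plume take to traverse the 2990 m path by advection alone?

Hydraulic gradient i = (235.21 − 229.17) / 2990 = 6.04 / 2990 = 0.002020.
Darcy flux q = K · i = 3.890 × 0.002020 = 0.007858 m/day.
Seepage velocity v = q / n_e = 0.007858 / 0.09 = 0.08731 m/day.
Travel time t = L / v = 2990 / 0.08731 = 34245 days = 93.76 years.

93.8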